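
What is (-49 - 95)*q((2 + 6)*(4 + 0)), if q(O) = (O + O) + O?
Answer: -13824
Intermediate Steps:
q(O) = 3*O (q(O) = 2*O + O = 3*O)
(-49 - 95)*q((2 + 6)*(4 + 0)) = (-49 - 95)*(3*((2 + 6)*(4 + 0))) = -432*8*4 = -432*32 = -144*96 = -13824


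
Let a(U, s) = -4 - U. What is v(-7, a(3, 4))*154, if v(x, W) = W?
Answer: -1078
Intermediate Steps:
v(-7, a(3, 4))*154 = (-4 - 1*3)*154 = (-4 - 3)*154 = -7*154 = -1078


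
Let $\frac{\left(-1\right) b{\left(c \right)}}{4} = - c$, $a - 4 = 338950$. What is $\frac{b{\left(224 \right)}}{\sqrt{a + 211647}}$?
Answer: $\frac{896 \sqrt{550601}}{550601} \approx 1.2075$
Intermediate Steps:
$a = 338954$ ($a = 4 + 338950 = 338954$)
$b{\left(c \right)} = 4 c$ ($b{\left(c \right)} = - 4 \left(- c\right) = 4 c$)
$\frac{b{\left(224 \right)}}{\sqrt{a + 211647}} = \frac{4 \cdot 224}{\sqrt{338954 + 211647}} = \frac{896}{\sqrt{550601}} = 896 \frac{\sqrt{550601}}{550601} = \frac{896 \sqrt{550601}}{550601}$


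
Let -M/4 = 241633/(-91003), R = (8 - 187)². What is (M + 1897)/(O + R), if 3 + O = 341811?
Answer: 24799889/4860197221 ≈ 0.0051026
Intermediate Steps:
O = 341808 (O = -3 + 341811 = 341808)
R = 32041 (R = (-179)² = 32041)
M = 966532/91003 (M = -966532/(-91003) = -966532*(-1)/91003 = -4*(-241633/91003) = 966532/91003 ≈ 10.621)
(M + 1897)/(O + R) = (966532/91003 + 1897)/(341808 + 32041) = (173599223/91003)/373849 = (173599223/91003)*(1/373849) = 24799889/4860197221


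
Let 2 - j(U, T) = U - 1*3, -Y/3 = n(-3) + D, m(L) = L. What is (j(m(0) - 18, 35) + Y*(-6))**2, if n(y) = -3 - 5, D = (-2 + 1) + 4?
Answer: 4489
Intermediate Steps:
D = 3 (D = -1 + 4 = 3)
n(y) = -8
Y = 15 (Y = -3*(-8 + 3) = -3*(-5) = 15)
j(U, T) = 5 - U (j(U, T) = 2 - (U - 1*3) = 2 - (U - 3) = 2 - (-3 + U) = 2 + (3 - U) = 5 - U)
(j(m(0) - 18, 35) + Y*(-6))**2 = ((5 - (0 - 18)) + 15*(-6))**2 = ((5 - 1*(-18)) - 90)**2 = ((5 + 18) - 90)**2 = (23 - 90)**2 = (-67)**2 = 4489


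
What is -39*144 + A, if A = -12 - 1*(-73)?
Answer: -5555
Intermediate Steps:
A = 61 (A = -12 + 73 = 61)
-39*144 + A = -39*144 + 61 = -5616 + 61 = -5555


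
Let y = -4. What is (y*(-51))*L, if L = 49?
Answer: 9996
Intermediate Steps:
(y*(-51))*L = -4*(-51)*49 = 204*49 = 9996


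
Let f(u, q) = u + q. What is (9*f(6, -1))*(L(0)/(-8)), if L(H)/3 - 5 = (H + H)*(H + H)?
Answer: -675/8 ≈ -84.375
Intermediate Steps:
f(u, q) = q + u
L(H) = 15 + 12*H**2 (L(H) = 15 + 3*((H + H)*(H + H)) = 15 + 3*((2*H)*(2*H)) = 15 + 3*(4*H**2) = 15 + 12*H**2)
(9*f(6, -1))*(L(0)/(-8)) = (9*(-1 + 6))*((15 + 12*0**2)/(-8)) = (9*5)*((15 + 12*0)*(-1/8)) = 45*((15 + 0)*(-1/8)) = 45*(15*(-1/8)) = 45*(-15/8) = -675/8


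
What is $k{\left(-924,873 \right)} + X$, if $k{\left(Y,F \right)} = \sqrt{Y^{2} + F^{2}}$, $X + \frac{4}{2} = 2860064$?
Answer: $2860062 + 3 \sqrt{179545} \approx 2.8613 \cdot 10^{6}$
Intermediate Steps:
$X = 2860062$ ($X = -2 + 2860064 = 2860062$)
$k{\left(Y,F \right)} = \sqrt{F^{2} + Y^{2}}$
$k{\left(-924,873 \right)} + X = \sqrt{873^{2} + \left(-924\right)^{2}} + 2860062 = \sqrt{762129 + 853776} + 2860062 = \sqrt{1615905} + 2860062 = 3 \sqrt{179545} + 2860062 = 2860062 + 3 \sqrt{179545}$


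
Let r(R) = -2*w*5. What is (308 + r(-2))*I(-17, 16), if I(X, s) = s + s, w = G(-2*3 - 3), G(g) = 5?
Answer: 8256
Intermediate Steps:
w = 5
I(X, s) = 2*s
r(R) = -50 (r(R) = -2*5*5 = -10*5 = -50)
(308 + r(-2))*I(-17, 16) = (308 - 50)*(2*16) = 258*32 = 8256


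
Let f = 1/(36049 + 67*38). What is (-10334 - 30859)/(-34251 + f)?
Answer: 1589843835/1321917344 ≈ 1.2027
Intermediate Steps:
f = 1/38595 (f = 1/(36049 + 2546) = 1/38595 ≈ 2.5910e-5)
(-10334 - 30859)/(-34251 + f) = (-10334 - 30859)/(-34251 + 1/38595) = -41193/(-1321917344/38595) = -41193*(-38595/1321917344) = 1589843835/1321917344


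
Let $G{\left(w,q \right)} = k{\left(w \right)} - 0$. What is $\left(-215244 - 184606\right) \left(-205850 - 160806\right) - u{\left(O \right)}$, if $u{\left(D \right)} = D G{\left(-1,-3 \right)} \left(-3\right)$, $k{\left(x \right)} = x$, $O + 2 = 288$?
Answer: $146607400742$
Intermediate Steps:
$O = 286$ ($O = -2 + 288 = 286$)
$G{\left(w,q \right)} = w$ ($G{\left(w,q \right)} = w - 0 = w + 0 = w$)
$u{\left(D \right)} = 3 D$ ($u{\left(D \right)} = D \left(-1\right) \left(-3\right) = - D \left(-3\right) = 3 D$)
$\left(-215244 - 184606\right) \left(-205850 - 160806\right) - u{\left(O \right)} = \left(-215244 - 184606\right) \left(-205850 - 160806\right) - 3 \cdot 286 = \left(-399850\right) \left(-366656\right) - 858 = 146607401600 - 858 = 146607400742$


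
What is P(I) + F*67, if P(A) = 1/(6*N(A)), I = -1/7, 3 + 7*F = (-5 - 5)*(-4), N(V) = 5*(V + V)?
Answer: 148691/420 ≈ 354.03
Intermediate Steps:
N(V) = 10*V (N(V) = 5*(2*V) = 10*V)
F = 37/7 (F = -3/7 + ((-5 - 5)*(-4))/7 = -3/7 + (-10*(-4))/7 = -3/7 + (⅐)*40 = -3/7 + 40/7 = 37/7 ≈ 5.2857)
I = -⅐ (I = -1*⅐ = -⅐ ≈ -0.14286)
P(A) = 1/(60*A) (P(A) = 1/(6*(10*A)) = 1/(60*A))
P(I) + F*67 = 1/(60*(-⅐)) + (37/7)*67 = (1/60)*(-7) + 2479/7 = -7/60 + 2479/7 = 148691/420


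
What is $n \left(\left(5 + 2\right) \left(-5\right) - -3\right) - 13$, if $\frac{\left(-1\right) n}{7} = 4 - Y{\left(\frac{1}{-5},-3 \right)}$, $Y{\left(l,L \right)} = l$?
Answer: $\frac{4639}{5} \approx 927.8$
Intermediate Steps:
$n = - \frac{147}{5}$ ($n = - 7 \left(4 - \frac{1}{-5}\right) = - 7 \left(4 - - \frac{1}{5}\right) = - 7 \left(4 + \frac{1}{5}\right) = \left(-7\right) \frac{21}{5} = - \frac{147}{5} \approx -29.4$)
$n \left(\left(5 + 2\right) \left(-5\right) - -3\right) - 13 = - \frac{147 \left(\left(5 + 2\right) \left(-5\right) - -3\right)}{5} - 13 = - \frac{147 \left(7 \left(-5\right) + 3\right)}{5} - 13 = - \frac{147 \left(-35 + 3\right)}{5} - 13 = \left(- \frac{147}{5}\right) \left(-32\right) - 13 = \frac{4704}{5} - 13 = \frac{4639}{5}$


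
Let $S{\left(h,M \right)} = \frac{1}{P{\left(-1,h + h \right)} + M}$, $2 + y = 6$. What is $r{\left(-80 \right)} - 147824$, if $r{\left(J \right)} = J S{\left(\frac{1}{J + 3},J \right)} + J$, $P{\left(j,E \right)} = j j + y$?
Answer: $- \frac{2218544}{15} \approx -1.479 \cdot 10^{5}$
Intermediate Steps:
$y = 4$ ($y = -2 + 6 = 4$)
$P{\left(j,E \right)} = 4 + j^{2}$ ($P{\left(j,E \right)} = j j + 4 = j^{2} + 4 = 4 + j^{2}$)
$S{\left(h,M \right)} = \frac{1}{5 + M}$ ($S{\left(h,M \right)} = \frac{1}{\left(4 + \left(-1\right)^{2}\right) + M} = \frac{1}{\left(4 + 1\right) + M} = \frac{1}{5 + M}$)
$r{\left(J \right)} = J + \frac{J}{5 + J}$ ($r{\left(J \right)} = \frac{J}{5 + J} + J = J + \frac{J}{5 + J}$)
$r{\left(-80 \right)} - 147824 = - \frac{80 \left(6 - 80\right)}{5 - 80} - 147824 = \left(-80\right) \frac{1}{-75} \left(-74\right) - 147824 = \left(-80\right) \left(- \frac{1}{75}\right) \left(-74\right) - 147824 = - \frac{1184}{15} - 147824 = - \frac{2218544}{15}$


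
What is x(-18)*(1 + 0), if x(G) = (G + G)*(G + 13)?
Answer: 180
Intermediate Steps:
x(G) = 2*G*(13 + G) (x(G) = (2*G)*(13 + G) = 2*G*(13 + G))
x(-18)*(1 + 0) = (2*(-18)*(13 - 18))*(1 + 0) = (2*(-18)*(-5))*1 = 180*1 = 180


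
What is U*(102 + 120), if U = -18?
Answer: -3996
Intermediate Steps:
U*(102 + 120) = -18*(102 + 120) = -18*222 = -3996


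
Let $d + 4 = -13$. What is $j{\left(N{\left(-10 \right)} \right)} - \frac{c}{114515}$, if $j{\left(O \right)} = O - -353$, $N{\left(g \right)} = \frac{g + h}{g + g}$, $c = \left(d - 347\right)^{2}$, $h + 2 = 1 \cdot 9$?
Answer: $\frac{32246781}{91612} \approx 351.99$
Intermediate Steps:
$h = 7$ ($h = -2 + 1 \cdot 9 = -2 + 9 = 7$)
$d = -17$ ($d = -4 - 13 = -17$)
$c = 132496$ ($c = \left(-17 - 347\right)^{2} = \left(-364\right)^{2} = 132496$)
$N{\left(g \right)} = \frac{7 + g}{2 g}$ ($N{\left(g \right)} = \frac{g + 7}{g + g} = \frac{7 + g}{2 g}$)
$j{\left(O \right)} = 353 + O$ ($j{\left(O \right)} = O + 353 = 353 + O$)
$j{\left(N{\left(-10 \right)} \right)} - \frac{c}{114515} = \left(353 + \frac{7 - 10}{2 \left(-10\right)}\right) - \frac{132496}{114515} = \left(353 + \frac{1}{2} \left(- \frac{1}{10}\right) \left(-3\right)\right) - 132496 \cdot \frac{1}{114515} = \left(353 + \frac{3}{20}\right) - \frac{132496}{114515} = \frac{7063}{20} - \frac{132496}{114515} = \frac{32246781}{91612}$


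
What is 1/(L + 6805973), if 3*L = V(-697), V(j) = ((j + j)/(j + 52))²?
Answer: 1248075/8494366695211 ≈ 1.4693e-7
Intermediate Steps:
V(j) = 4*j²/(52 + j)² (V(j) = ((2*j)/(52 + j))² = (2*j/(52 + j))² = 4*j²/(52 + j)²)
L = 1943236/1248075 (L = (4*(-697)²/(52 - 697)²)/3 = (4*485809/(-645)²)/3 = (4*485809*(1/416025))/3 = (⅓)*(1943236/416025) = 1943236/1248075 ≈ 1.5570)
1/(L + 6805973) = 1/(1943236/1248075 + 6805973) = 1/(8494366695211/1248075) = 1248075/8494366695211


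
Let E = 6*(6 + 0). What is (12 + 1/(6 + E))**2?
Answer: 255025/1764 ≈ 144.57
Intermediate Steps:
E = 36 (E = 6*6 = 36)
(12 + 1/(6 + E))**2 = (12 + 1/(6 + 36))**2 = (12 + 1/42)**2 = (505/42)**2 = 255025/1764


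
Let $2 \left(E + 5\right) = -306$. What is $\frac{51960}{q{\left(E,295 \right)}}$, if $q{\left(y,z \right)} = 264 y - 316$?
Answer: $- \frac{12990}{10507} \approx -1.2363$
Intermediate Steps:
$E = -158$ ($E = -5 + \frac{1}{2} \left(-306\right) = -5 - 153 = -158$)
$q{\left(y,z \right)} = -316 + 264 y$
$\frac{51960}{q{\left(E,295 \right)}} = \frac{51960}{-316 + 264 \left(-158\right)} = \frac{51960}{-316 - 41712} = \frac{51960}{-42028} = 51960 \left(- \frac{1}{42028}\right) = - \frac{12990}{10507}$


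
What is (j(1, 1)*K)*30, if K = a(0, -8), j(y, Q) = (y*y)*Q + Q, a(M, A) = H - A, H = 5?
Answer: 780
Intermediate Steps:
a(M, A) = 5 - A
j(y, Q) = Q + Q*y**2 (j(y, Q) = y**2*Q + Q = Q*y**2 + Q = Q + Q*y**2)
K = 13 (K = 5 - 1*(-8) = 5 + 8 = 13)
(j(1, 1)*K)*30 = ((1*(1 + 1**2))*13)*30 = ((1*(1 + 1))*13)*30 = ((1*2)*13)*30 = (2*13)*30 = 26*30 = 780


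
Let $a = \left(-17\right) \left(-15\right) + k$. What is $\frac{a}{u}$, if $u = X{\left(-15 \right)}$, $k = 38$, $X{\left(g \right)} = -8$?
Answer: $- \frac{293}{8} \approx -36.625$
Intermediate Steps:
$u = -8$
$a = 293$ ($a = \left(-17\right) \left(-15\right) + 38 = 255 + 38 = 293$)
$\frac{a}{u} = \frac{293}{-8} = 293 \left(- \frac{1}{8}\right) = - \frac{293}{8}$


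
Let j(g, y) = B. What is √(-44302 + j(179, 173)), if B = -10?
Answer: 2*I*√11078 ≈ 210.5*I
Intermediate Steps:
j(g, y) = -10
√(-44302 + j(179, 173)) = √(-44302 - 10) = √(-44312) = 2*I*√11078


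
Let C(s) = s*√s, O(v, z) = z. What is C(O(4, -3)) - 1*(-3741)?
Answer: 3741 - 3*I*√3 ≈ 3741.0 - 5.1962*I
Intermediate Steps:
C(s) = s^(3/2)
C(O(4, -3)) - 1*(-3741) = (-3)^(3/2) - 1*(-3741) = -3*I*√3 + 3741 = 3741 - 3*I*√3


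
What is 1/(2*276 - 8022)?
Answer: -1/7470 ≈ -0.00013387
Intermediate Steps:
1/(2*276 - 8022) = 1/(552 - 8022) = 1/(-7470) = -1/7470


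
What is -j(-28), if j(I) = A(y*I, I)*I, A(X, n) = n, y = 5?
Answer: -784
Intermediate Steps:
j(I) = I**2 (j(I) = I*I = I**2)
-j(-28) = -1*(-28)**2 = -1*784 = -784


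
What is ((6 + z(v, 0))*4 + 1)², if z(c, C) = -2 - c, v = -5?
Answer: 1369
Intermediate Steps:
((6 + z(v, 0))*4 + 1)² = ((6 + (-2 - 1*(-5)))*4 + 1)² = ((6 + (-2 + 5))*4 + 1)² = ((6 + 3)*4 + 1)² = (9*4 + 1)² = (36 + 1)² = 37² = 1369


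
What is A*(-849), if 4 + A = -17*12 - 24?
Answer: 196968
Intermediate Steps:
A = -232 (A = -4 + (-17*12 - 24) = -4 + (-204 - 24) = -4 - 228 = -232)
A*(-849) = -232*(-849) = 196968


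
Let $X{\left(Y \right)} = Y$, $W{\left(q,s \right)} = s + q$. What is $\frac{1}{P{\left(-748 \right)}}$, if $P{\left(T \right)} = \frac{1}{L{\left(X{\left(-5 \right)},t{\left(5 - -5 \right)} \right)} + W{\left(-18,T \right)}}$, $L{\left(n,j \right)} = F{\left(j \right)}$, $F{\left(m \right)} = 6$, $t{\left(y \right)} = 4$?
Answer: $-760$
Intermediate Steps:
$W{\left(q,s \right)} = q + s$
$L{\left(n,j \right)} = 6$
$P{\left(T \right)} = \frac{1}{-12 + T}$ ($P{\left(T \right)} = \frac{1}{6 + \left(-18 + T\right)} = \frac{1}{-12 + T}$)
$\frac{1}{P{\left(-748 \right)}} = \frac{1}{\frac{1}{-12 - 748}} = \frac{1}{\frac{1}{-760}} = \frac{1}{- \frac{1}{760}} = -760$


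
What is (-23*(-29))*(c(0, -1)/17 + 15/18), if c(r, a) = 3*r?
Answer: 3335/6 ≈ 555.83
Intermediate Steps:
(-23*(-29))*(c(0, -1)/17 + 15/18) = (-23*(-29))*((3*0)/17 + 15/18) = 667*(0*(1/17) + 15*(1/18)) = 667*(0 + ⅚) = 667*(⅚) = 3335/6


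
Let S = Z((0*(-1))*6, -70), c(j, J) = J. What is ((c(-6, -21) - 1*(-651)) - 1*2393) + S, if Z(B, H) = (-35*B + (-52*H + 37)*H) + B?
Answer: -259153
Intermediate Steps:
Z(B, H) = -34*B + H*(37 - 52*H) (Z(B, H) = (-35*B + (37 - 52*H)*H) + B = (-35*B + H*(37 - 52*H)) + B = -34*B + H*(37 - 52*H))
S = -257390 (S = -52*(-70)² - 34*0*(-1)*6 + 37*(-70) = -52*4900 - 0*6 - 2590 = -254800 - 34*0 - 2590 = -254800 + 0 - 2590 = -257390)
((c(-6, -21) - 1*(-651)) - 1*2393) + S = ((-21 - 1*(-651)) - 1*2393) - 257390 = ((-21 + 651) - 2393) - 257390 = (630 - 2393) - 257390 = -1763 - 257390 = -259153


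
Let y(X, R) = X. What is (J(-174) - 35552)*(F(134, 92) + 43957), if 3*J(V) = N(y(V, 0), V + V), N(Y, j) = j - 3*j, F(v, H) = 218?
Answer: -1560261000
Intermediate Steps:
N(Y, j) = -2*j
J(V) = -4*V/3 (J(V) = (-2*(V + V))/3 = (-4*V)/3 = -4*V/3)
(J(-174) - 35552)*(F(134, 92) + 43957) = (-4/3*(-174) - 35552)*(218 + 43957) = (232 - 35552)*44175 = -35320*44175 = -1560261000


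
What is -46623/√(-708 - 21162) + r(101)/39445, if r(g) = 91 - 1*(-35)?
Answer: 18/5635 + 15541*I*√30/270 ≈ 0.0031943 + 315.27*I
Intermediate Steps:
r(g) = 126 (r(g) = 91 + 35 = 126)
-46623/√(-708 - 21162) + r(101)/39445 = -46623/√(-708 - 21162) + 126/39445 = -46623*(-I*√30/810) + 126*(1/39445) = -46623*(-I*√30/810) + 18/5635 = -(-15541)*I*√30/270 + 18/5635 = 15541*I*√30/270 + 18/5635 = 18/5635 + 15541*I*√30/270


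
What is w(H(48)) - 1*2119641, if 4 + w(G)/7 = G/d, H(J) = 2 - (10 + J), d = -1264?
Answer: -334907653/158 ≈ -2.1197e+6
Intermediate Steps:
H(J) = -8 - J (H(J) = 2 + (-10 - J) = -8 - J)
w(G) = -28 - 7*G/1264 (w(G) = -28 + 7*(G/(-1264)) = -28 + 7*(G*(-1/1264)) = -28 + 7*(-G/1264) = -28 - 7*G/1264)
w(H(48)) - 1*2119641 = (-28 - 7*(-8 - 1*48)/1264) - 1*2119641 = (-28 - 7*(-8 - 48)/1264) - 2119641 = (-28 - 7/1264*(-56)) - 2119641 = (-28 + 49/158) - 2119641 = -4375/158 - 2119641 = -334907653/158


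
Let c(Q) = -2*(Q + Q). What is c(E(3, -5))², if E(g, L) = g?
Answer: 144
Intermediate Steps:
c(Q) = -4*Q
c(E(3, -5))² = (-4*3)² = (-12)² = 144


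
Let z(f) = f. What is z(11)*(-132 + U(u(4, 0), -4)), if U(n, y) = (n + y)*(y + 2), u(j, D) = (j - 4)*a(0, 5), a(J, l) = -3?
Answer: -1364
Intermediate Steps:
u(j, D) = 12 - 3*j (u(j, D) = (j - 4)*(-3) = (-4 + j)*(-3) = 12 - 3*j)
U(n, y) = (2 + y)*(n + y) (U(n, y) = (n + y)*(2 + y) = (2 + y)*(n + y))
z(11)*(-132 + U(u(4, 0), -4)) = 11*(-132 + ((-4)² + 2*(12 - 3*4) + 2*(-4) + (12 - 3*4)*(-4))) = 11*(-132 + (16 + 2*(12 - 12) - 8 + (12 - 12)*(-4))) = 11*(-132 + (16 + 2*0 - 8 + 0*(-4))) = 11*(-132 + (16 + 0 - 8 + 0)) = 11*(-132 + 8) = 11*(-124) = -1364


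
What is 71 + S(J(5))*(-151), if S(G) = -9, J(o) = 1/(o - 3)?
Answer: 1430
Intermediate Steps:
J(o) = 1/(-3 + o)
71 + S(J(5))*(-151) = 71 - 9*(-151) = 71 + 1359 = 1430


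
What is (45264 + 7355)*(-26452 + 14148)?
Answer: -647424176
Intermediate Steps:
(45264 + 7355)*(-26452 + 14148) = 52619*(-12304) = -647424176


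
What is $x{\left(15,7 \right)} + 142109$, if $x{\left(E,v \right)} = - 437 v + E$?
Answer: $139065$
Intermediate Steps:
$x{\left(E,v \right)} = E - 437 v$
$x{\left(15,7 \right)} + 142109 = \left(15 - 3059\right) + 142109 = -3044 + 142109 = 139065$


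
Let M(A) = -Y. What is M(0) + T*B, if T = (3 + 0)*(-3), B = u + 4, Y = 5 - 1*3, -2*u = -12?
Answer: -92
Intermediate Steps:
u = 6 (u = -½*(-12) = 6)
Y = 2 (Y = 5 - 3 = 2)
B = 10 (B = 6 + 4 = 10)
T = -9 (T = 3*(-3) = -9)
M(A) = -2 (M(A) = -1*2 = -2)
M(0) + T*B = -2 - 9*10 = -2 - 90 = -92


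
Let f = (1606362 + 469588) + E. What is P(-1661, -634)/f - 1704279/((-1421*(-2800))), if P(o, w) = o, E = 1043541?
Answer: -5323091788789/12411830790800 ≈ -0.42887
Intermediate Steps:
f = 3119491 (f = (1606362 + 469588) + 1043541 = 2075950 + 1043541 = 3119491)
P(-1661, -634)/f - 1704279/((-1421*(-2800))) = -1661/3119491 - 1704279/((-1421*(-2800))) = -1661*1/3119491 - 1704279/3978800 = -1661/3119491 - 1704279*1/3978800 = -1661/3119491 - 1704279/3978800 = -5323091788789/12411830790800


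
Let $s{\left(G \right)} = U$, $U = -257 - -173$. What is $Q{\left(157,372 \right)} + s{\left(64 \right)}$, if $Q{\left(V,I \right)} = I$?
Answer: $288$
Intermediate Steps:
$U = -84$ ($U = -257 + 173 = -84$)
$s{\left(G \right)} = -84$
$Q{\left(157,372 \right)} + s{\left(64 \right)} = 372 - 84 = 288$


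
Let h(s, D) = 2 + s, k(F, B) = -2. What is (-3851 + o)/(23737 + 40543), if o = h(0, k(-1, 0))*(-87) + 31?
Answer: -1997/32140 ≈ -0.062134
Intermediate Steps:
o = -143 (o = (2 + 0)*(-87) + 31 = 2*(-87) + 31 = -174 + 31 = -143)
(-3851 + o)/(23737 + 40543) = (-3851 - 143)/(23737 + 40543) = -3994/64280 = -3994*1/64280 = -1997/32140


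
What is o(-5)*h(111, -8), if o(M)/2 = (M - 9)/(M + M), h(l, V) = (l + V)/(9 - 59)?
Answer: -721/125 ≈ -5.7680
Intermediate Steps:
h(l, V) = -V/50 - l/50 (h(l, V) = (V + l)/(-50) = (V + l)*(-1/50) = -V/50 - l/50)
o(M) = (-9 + M)/M (o(M) = 2*((M - 9)/(M + M)) = 2*((-9 + M)/((2*M))) = 2*((-9 + M)*(1/(2*M))) = 2*((-9 + M)/(2*M)) = (-9 + M)/M)
o(-5)*h(111, -8) = ((-9 - 5)/(-5))*(-1/50*(-8) - 1/50*111) = (-1/5*(-14))*(4/25 - 111/50) = (14/5)*(-103/50) = -721/125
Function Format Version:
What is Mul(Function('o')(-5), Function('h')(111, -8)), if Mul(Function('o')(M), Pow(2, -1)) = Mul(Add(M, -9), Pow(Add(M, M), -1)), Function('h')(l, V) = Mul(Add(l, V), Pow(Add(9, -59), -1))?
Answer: Rational(-721, 125) ≈ -5.7680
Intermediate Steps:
Function('h')(l, V) = Add(Mul(Rational(-1, 50), V), Mul(Rational(-1, 50), l)) (Function('h')(l, V) = Mul(Add(V, l), Pow(-50, -1)) = Mul(Add(V, l), Rational(-1, 50)) = Add(Mul(Rational(-1, 50), V), Mul(Rational(-1, 50), l)))
Function('o')(M) = Mul(Pow(M, -1), Add(-9, M)) (Function('o')(M) = Mul(2, Mul(Add(M, -9), Pow(Add(M, M), -1))) = Mul(2, Mul(Add(-9, M), Pow(Mul(2, M), -1))) = Mul(2, Mul(Add(-9, M), Mul(Rational(1, 2), Pow(M, -1)))) = Mul(2, Mul(Rational(1, 2), Pow(M, -1), Add(-9, M))) = Mul(Pow(M, -1), Add(-9, M)))
Mul(Function('o')(-5), Function('h')(111, -8)) = Mul(Mul(Pow(-5, -1), Add(-9, -5)), Add(Mul(Rational(-1, 50), -8), Mul(Rational(-1, 50), 111))) = Mul(Mul(Rational(-1, 5), -14), Add(Rational(4, 25), Rational(-111, 50))) = Mul(Rational(14, 5), Rational(-103, 50)) = Rational(-721, 125)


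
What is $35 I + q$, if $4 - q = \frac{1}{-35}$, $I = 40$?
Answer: $\frac{49141}{35} \approx 1404.0$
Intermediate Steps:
$q = \frac{141}{35}$ ($q = 4 - \frac{1}{-35} = 4 - - \frac{1}{35} = 4 + \frac{1}{35} = \frac{141}{35} \approx 4.0286$)
$35 I + q = 35 \cdot 40 + \frac{141}{35} = 1400 + \frac{141}{35} = \frac{49141}{35}$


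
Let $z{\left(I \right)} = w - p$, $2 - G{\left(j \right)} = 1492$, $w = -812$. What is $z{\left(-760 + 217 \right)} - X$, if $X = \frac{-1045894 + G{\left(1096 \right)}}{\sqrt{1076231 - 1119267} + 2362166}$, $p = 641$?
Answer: $- \frac{17467707670363}{12025491928} - \frac{130923 i \sqrt{10759}}{348739265912} \approx -1452.6 - 3.894 \cdot 10^{-5} i$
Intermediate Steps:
$G{\left(j \right)} = -1490$ ($G{\left(j \right)} = 2 - 1492 = -1490$)
$z{\left(I \right)} = -1453$ ($z{\left(I \right)} = -812 - 641 = -1453$)
$X = - \frac{1047384}{2362166 + 2 i \sqrt{10759}}$ ($X = \frac{-1045894 - 1490}{\sqrt{1076231 - 1119267} + 2362166} = - \frac{1047384}{\sqrt{-43036} + 2362166} = - \frac{1047384}{2 i \sqrt{10759} + 2362166} = - \frac{1047384}{2362166 + 2 i \sqrt{10759}} \approx -0.4434 + 3.894 \cdot 10^{-5} i$)
$z{\left(-760 + 217 \right)} - X = -1453 - \left(- \frac{5332101021}{12025491928} + \frac{130923 i \sqrt{10759}}{348739265912}\right) = -1453 + \left(\frac{5332101021}{12025491928} - \frac{130923 i \sqrt{10759}}{348739265912}\right) = - \frac{17467707670363}{12025491928} - \frac{130923 i \sqrt{10759}}{348739265912}$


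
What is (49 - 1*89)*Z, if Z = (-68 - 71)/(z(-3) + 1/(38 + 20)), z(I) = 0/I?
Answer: 322480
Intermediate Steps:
z(I) = 0
Z = -8062 (Z = (-68 - 71)/(0 + 1/(38 + 20)) = -139/(0 + 1/58) = -139/1/58 = -139*58 = -8062)
(49 - 1*89)*Z = (49 - 1*89)*(-8062) = (49 - 89)*(-8062) = -40*(-8062) = 322480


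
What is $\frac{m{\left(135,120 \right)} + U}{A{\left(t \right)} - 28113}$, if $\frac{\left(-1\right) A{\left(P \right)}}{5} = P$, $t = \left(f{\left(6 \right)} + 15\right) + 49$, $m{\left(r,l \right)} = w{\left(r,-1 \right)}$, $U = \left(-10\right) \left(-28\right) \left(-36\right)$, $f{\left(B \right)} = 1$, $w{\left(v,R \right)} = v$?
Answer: $\frac{9945}{28438} \approx 0.34971$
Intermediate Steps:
$U = -10080$ ($U = 280 \left(-36\right) = -10080$)
$m{\left(r,l \right)} = r$
$t = 65$ ($t = \left(1 + 15\right) + 49 = 16 + 49 = 65$)
$A{\left(P \right)} = - 5 P$
$\frac{m{\left(135,120 \right)} + U}{A{\left(t \right)} - 28113} = \frac{135 - 10080}{\left(-5\right) 65 - 28113} = - \frac{9945}{-325 - 28113} = - \frac{9945}{-28438} = \left(-9945\right) \left(- \frac{1}{28438}\right) = \frac{9945}{28438}$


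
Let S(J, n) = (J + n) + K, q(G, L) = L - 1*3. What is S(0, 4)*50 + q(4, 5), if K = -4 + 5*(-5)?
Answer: -1248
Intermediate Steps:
q(G, L) = -3 + L (q(G, L) = L - 3 = -3 + L)
K = -29 (K = -4 - 25 = -29)
S(J, n) = -29 + J + n (S(J, n) = (J + n) - 29 = -29 + J + n)
S(0, 4)*50 + q(4, 5) = (-29 + 0 + 4)*50 + (-3 + 5) = -25*50 + 2 = -1250 + 2 = -1248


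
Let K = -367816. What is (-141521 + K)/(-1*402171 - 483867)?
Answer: 169779/295346 ≈ 0.57485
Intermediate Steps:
(-141521 + K)/(-1*402171 - 483867) = (-141521 - 367816)/(-1*402171 - 483867) = -509337/(-402171 - 483867) = -509337/(-886038) = -509337*(-1/886038) = 169779/295346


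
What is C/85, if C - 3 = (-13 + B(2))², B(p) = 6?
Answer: 52/85 ≈ 0.61176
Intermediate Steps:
C = 52 (C = 3 + (-13 + 6)² = 3 + (-7)² = 3 + 49 = 52)
C/85 = 52/85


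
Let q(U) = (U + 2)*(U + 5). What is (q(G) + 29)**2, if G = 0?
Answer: 1521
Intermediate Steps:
q(U) = (2 + U)*(5 + U)
(q(G) + 29)**2 = ((10 + 0**2 + 7*0) + 29)**2 = ((10 + 0 + 0) + 29)**2 = (10 + 29)**2 = 39**2 = 1521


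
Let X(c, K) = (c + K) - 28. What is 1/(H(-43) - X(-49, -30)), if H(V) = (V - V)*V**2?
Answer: 1/107 ≈ 0.0093458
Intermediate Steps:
H(V) = 0 (H(V) = 0*V**2 = 0)
X(c, K) = -28 + K + c (X(c, K) = (K + c) - 28 = -28 + K + c)
1/(H(-43) - X(-49, -30)) = 1/(0 - (-28 - 30 - 49)) = 1/(0 - 1*(-107)) = 1/(0 + 107) = 1/107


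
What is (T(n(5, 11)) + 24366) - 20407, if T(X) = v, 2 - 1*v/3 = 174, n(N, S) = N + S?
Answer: 3443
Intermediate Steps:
v = -516 (v = 6 - 3*174 = 6 - 522 = -516)
T(X) = -516
(T(n(5, 11)) + 24366) - 20407 = (-516 + 24366) - 20407 = 23850 - 20407 = 3443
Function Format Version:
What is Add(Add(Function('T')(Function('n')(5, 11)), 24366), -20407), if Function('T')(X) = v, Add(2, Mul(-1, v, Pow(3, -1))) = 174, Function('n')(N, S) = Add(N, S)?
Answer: 3443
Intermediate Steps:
v = -516 (v = Add(6, Mul(-3, 174)) = Add(6, -522) = -516)
Function('T')(X) = -516
Add(Add(Function('T')(Function('n')(5, 11)), 24366), -20407) = Add(Add(-516, 24366), -20407) = Add(23850, -20407) = 3443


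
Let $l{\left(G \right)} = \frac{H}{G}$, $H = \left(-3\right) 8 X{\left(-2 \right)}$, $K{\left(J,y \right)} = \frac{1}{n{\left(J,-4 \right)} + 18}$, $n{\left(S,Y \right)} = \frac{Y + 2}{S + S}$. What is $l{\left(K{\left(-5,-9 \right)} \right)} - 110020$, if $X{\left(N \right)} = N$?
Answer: $- \frac{545732}{5} \approx -1.0915 \cdot 10^{5}$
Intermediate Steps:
$n{\left(S,Y \right)} = \frac{2 + Y}{2 S}$
$K{\left(J,y \right)} = \frac{1}{18 - \frac{1}{J}}$ ($K{\left(J,y \right)} = \frac{1}{\frac{2 - 4}{2 J} + 18} = \frac{1}{\frac{1}{2} \frac{1}{J} \left(-2\right) + 18} = \frac{1}{- \frac{1}{J} + 18} = \frac{1}{18 - \frac{1}{J}}$)
$H = 48$ ($H = \left(-3\right) 8 \left(-2\right) = \left(-24\right) \left(-2\right) = 48$)
$l{\left(G \right)} = \frac{48}{G}$
$l{\left(K{\left(-5,-9 \right)} \right)} - 110020 = \frac{48}{\left(-5\right) \frac{1}{-1 + 18 \left(-5\right)}} - 110020 = \frac{48}{\left(-5\right) \frac{1}{-1 - 90}} - 110020 = \frac{48}{\left(-5\right) \frac{1}{-91}} - 110020 = \frac{48}{\left(-5\right) \left(- \frac{1}{91}\right)} - 110020 = \frac{48}{\frac{5}{91}} - 110020 = 48 \cdot \frac{91}{5} - 110020 = \frac{4368}{5} - 110020 = - \frac{545732}{5}$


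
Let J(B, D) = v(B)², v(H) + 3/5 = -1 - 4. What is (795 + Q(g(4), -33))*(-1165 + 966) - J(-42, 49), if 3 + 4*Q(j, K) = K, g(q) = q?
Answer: -3911134/25 ≈ -1.5645e+5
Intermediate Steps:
Q(j, K) = -¾ + K/4
v(H) = -28/5 (v(H) = -⅗ + (-1 - 4) = -⅗ - 5 = -28/5)
J(B, D) = 784/25 (J(B, D) = (-28/5)² = 784/25)
(795 + Q(g(4), -33))*(-1165 + 966) - J(-42, 49) = (795 + (-¾ + (¼)*(-33)))*(-1165 + 966) - 1*784/25 = (795 + (-¾ - 33/4))*(-199) - 784/25 = (795 - 9)*(-199) - 784/25 = 786*(-199) - 784/25 = -156414 - 784/25 = -3911134/25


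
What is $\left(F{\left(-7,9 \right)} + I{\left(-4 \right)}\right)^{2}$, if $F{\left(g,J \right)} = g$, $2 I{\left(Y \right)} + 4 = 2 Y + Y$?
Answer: $225$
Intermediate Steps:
$I{\left(Y \right)} = -2 + \frac{3 Y}{2}$ ($I{\left(Y \right)} = -2 + \frac{2 Y + Y}{2} = -2 + \frac{3 Y}{2}$)
$\left(F{\left(-7,9 \right)} + I{\left(-4 \right)}\right)^{2} = \left(-7 + \left(-2 + \frac{3}{2} \left(-4\right)\right)\right)^{2} = \left(-7 - 8\right)^{2} = \left(-15\right)^{2} = 225$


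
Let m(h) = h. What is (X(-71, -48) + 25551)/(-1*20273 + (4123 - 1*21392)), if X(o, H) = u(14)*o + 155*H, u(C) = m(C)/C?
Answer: -9020/18771 ≈ -0.48053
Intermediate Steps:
u(C) = 1 (u(C) = C/C = 1)
X(o, H) = o + 155*H (X(o, H) = 1*o + 155*H = o + 155*H)
(X(-71, -48) + 25551)/(-1*20273 + (4123 - 1*21392)) = ((-71 + 155*(-48)) + 25551)/(-1*20273 + (4123 - 1*21392)) = ((-71 - 7440) + 25551)/(-20273 + (4123 - 21392)) = (-7511 + 25551)/(-20273 - 17269) = 18040/(-37542) = 18040*(-1/37542) = -9020/18771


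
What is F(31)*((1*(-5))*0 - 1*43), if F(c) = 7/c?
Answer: -301/31 ≈ -9.7097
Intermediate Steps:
F(31)*((1*(-5))*0 - 1*43) = (7/31)*((1*(-5))*0 - 1*43) = (7*(1/31))*(-5*0 - 43) = 7*(0 - 43)/31 = (7/31)*(-43) = -301/31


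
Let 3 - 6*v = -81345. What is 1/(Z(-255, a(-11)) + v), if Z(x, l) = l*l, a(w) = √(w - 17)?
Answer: 1/13530 ≈ 7.3910e-5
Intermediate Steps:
v = 13558 (v = ½ - ⅙*(-81345) = ½ + 27115/2 = 13558)
a(w) = √(-17 + w)
Z(x, l) = l²
1/(Z(-255, a(-11)) + v) = 1/((√(-17 - 11))² + 13558) = 1/((√(-28))² + 13558) = 1/((2*I*√7)² + 13558) = 1/(-28 + 13558) = 1/13530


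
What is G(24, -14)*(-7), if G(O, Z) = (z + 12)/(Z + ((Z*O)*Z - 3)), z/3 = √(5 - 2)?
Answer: -84/4687 - 21*√3/4687 ≈ -0.025682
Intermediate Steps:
z = 3*√3 (z = 3*√(5 - 2) = 3*√3 ≈ 5.1962)
G(O, Z) = (12 + 3*√3)/(-3 + Z + O*Z²) (G(O, Z) = (3*√3 + 12)/(Z + ((Z*O)*Z - 3)) = (12 + 3*√3)/(Z + ((O*Z)*Z - 3)) = (12 + 3*√3)/(Z + (O*Z² - 3)) = (12 + 3*√3)/(Z + (-3 + O*Z²)) = (12 + 3*√3)/(-3 + Z + O*Z²))
G(24, -14)*(-7) = (3*(4 + √3)/(-3 - 14 + 24*(-14)²))*(-7) = (3*(4 + √3)/(-3 - 14 + 24*196))*(-7) = (3*(4 + √3)/(-3 - 14 + 4704))*(-7) = (3*(4 + √3)/4687)*(-7) = (3*(1/4687)*(4 + √3))*(-7) = (12/4687 + 3*√3/4687)*(-7) = -84/4687 - 21*√3/4687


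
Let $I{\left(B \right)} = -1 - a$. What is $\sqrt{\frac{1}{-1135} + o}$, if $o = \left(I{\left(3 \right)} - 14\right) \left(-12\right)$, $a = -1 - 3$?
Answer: $\frac{\sqrt{170044565}}{1135} \approx 11.489$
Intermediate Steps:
$a = -4$ ($a = -1 - 3 = -4$)
$I{\left(B \right)} = 3$ ($I{\left(B \right)} = -1 - -4 = -1 + 4 = 3$)
$o = 132$ ($o = \left(3 - 14\right) \left(-12\right) = \left(-11\right) \left(-12\right) = 132$)
$\sqrt{\frac{1}{-1135} + o} = \sqrt{\frac{1}{-1135} + 132} = \sqrt{- \frac{1}{1135} + 132} = \sqrt{\frac{149819}{1135}} = \frac{\sqrt{170044565}}{1135}$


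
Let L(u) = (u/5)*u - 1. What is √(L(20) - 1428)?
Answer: I*√1349 ≈ 36.729*I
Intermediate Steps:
L(u) = -1 + u²/5 (L(u) = (u*(⅕))*u - 1 = (u/5)*u - 1 = u²/5 - 1 = -1 + u²/5)
√(L(20) - 1428) = √((-1 + (⅕)*20²) - 1428) = √((-1 + (⅕)*400) - 1428) = √((-1 + 80) - 1428) = √(79 - 1428) = √(-1349) = I*√1349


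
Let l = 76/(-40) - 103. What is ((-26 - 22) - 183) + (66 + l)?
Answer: -2699/10 ≈ -269.90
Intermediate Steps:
l = -1049/10 (l = 76*(-1/40) - 103 = -19/10 - 103 = -1049/10 ≈ -104.90)
((-26 - 22) - 183) + (66 + l) = ((-26 - 22) - 183) + (66 - 1049/10) = (-48 - 183) - 389/10 = -231 - 389/10 = -2699/10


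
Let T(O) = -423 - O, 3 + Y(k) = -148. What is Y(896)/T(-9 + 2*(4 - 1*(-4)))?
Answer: 151/430 ≈ 0.35116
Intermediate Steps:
Y(k) = -151 (Y(k) = -3 - 148 = -151)
Y(896)/T(-9 + 2*(4 - 1*(-4))) = -151/(-423 - (-9 + 2*(4 - 1*(-4)))) = -151/(-423 - (-9 + 2*(4 + 4))) = -151/(-423 - (-9 + 2*8)) = -151/(-423 - (-9 + 16)) = -151/(-423 - 1*7) = -151/(-423 - 7) = -151/(-430) = -151*(-1/430) = 151/430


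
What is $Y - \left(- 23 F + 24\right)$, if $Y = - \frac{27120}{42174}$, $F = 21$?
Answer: $\frac{3221791}{7029} \approx 458.36$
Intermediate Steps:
$Y = - \frac{4520}{7029}$ ($Y = \left(-27120\right) \frac{1}{42174} = - \frac{4520}{7029} \approx -0.64305$)
$Y - \left(- 23 F + 24\right) = - \frac{4520}{7029} - \left(\left(-23\right) 21 + 24\right) = - \frac{4520}{7029} - \left(-483 + 24\right) = - \frac{4520}{7029} - -459 = - \frac{4520}{7029} + 459 = \frac{3221791}{7029}$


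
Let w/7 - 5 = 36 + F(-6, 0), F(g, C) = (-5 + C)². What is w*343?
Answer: 158466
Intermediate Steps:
w = 462 (w = 35 + 7*(36 + (-5 + 0)²) = 35 + 7*(36 + (-5)²) = 35 + 7*(36 + 25) = 35 + 7*61 = 35 + 427 = 462)
w*343 = 462*343 = 158466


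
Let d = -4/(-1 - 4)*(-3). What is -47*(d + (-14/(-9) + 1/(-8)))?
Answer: 16403/360 ≈ 45.564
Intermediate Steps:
d = -12/5 (d = -4/(-5)*(-3) = -4*(-1/5)*(-3) = (4/5)*(-3) = -12/5 ≈ -2.4000)
-47*(d + (-14/(-9) + 1/(-8))) = -47*(-12/5 + (-14/(-9) + 1/(-8))) = -47*(-12/5 + (-14*(-1/9) + 1*(-1/8))) = -47*(-12/5 + (14/9 - 1/8)) = -47*(-12/5 + 103/72) = -47*(-349/360) = 16403/360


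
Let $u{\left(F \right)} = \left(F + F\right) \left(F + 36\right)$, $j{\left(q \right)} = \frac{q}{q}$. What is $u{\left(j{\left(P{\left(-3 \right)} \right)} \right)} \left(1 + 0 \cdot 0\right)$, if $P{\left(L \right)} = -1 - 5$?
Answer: $74$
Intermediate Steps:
$P{\left(L \right)} = -6$ ($P{\left(L \right)} = -1 - 5 = -6$)
$j{\left(q \right)} = 1$
$u{\left(F \right)} = 2 F \left(36 + F\right)$
$u{\left(j{\left(P{\left(-3 \right)} \right)} \right)} \left(1 + 0 \cdot 0\right) = 2 \cdot 1 \left(36 + 1\right) \left(1 + 0 \cdot 0\right) = 2 \cdot 1 \cdot 37 \left(1 + 0\right) = 74 \cdot 1 = 74$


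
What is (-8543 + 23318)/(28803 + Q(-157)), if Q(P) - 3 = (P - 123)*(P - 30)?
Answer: 14775/81166 ≈ 0.18203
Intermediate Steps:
Q(P) = 3 + (-123 + P)*(-30 + P) (Q(P) = 3 + (P - 123)*(P - 30) = 3 + (-123 + P)*(-30 + P))
(-8543 + 23318)/(28803 + Q(-157)) = (-8543 + 23318)/(28803 + (3693 + (-157)**2 - 153*(-157))) = 14775/(28803 + (3693 + 24649 + 24021)) = 14775/(28803 + 52363) = 14775/81166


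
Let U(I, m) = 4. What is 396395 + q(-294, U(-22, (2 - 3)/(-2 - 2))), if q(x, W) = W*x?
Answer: 395219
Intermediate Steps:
396395 + q(-294, U(-22, (2 - 3)/(-2 - 2))) = 396395 + 4*(-294) = 396395 - 1176 = 395219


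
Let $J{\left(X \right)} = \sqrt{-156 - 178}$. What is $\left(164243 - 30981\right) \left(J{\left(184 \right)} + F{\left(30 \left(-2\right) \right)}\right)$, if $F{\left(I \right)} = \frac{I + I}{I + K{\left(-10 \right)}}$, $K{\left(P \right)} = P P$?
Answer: $-399786 + 133262 i \sqrt{334} \approx -3.9979 \cdot 10^{5} + 2.4355 \cdot 10^{6} i$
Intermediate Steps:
$K{\left(P \right)} = P^{2}$
$J{\left(X \right)} = i \sqrt{334}$ ($J{\left(X \right)} = \sqrt{-334} = i \sqrt{334}$)
$F{\left(I \right)} = \frac{2 I}{100 + I}$ ($F{\left(I \right)} = \frac{I + I}{I + \left(-10\right)^{2}} = \frac{2 I}{I + 100} = \frac{2 I}{100 + I}$)
$\left(164243 - 30981\right) \left(J{\left(184 \right)} + F{\left(30 \left(-2\right) \right)}\right) = \left(164243 - 30981\right) \left(i \sqrt{334} + \frac{2 \cdot 30 \left(-2\right)}{100 + 30 \left(-2\right)}\right) = 133262 \left(i \sqrt{334} + 2 \left(-60\right) \frac{1}{100 - 60}\right) = 133262 \left(i \sqrt{334} + 2 \left(-60\right) \frac{1}{40}\right) = 133262 \left(i \sqrt{334} - 3\right) = 133262 \left(-3 + i \sqrt{334}\right) = -399786 + 133262 i \sqrt{334}$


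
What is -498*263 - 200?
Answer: -131174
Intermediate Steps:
-498*263 - 200 = -130974 - 200 = -131174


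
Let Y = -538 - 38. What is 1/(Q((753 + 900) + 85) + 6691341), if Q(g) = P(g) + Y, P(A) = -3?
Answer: 1/6690762 ≈ 1.4946e-7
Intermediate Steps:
Y = -576
Q(g) = -579 (Q(g) = -3 - 576 = -579)
1/(Q((753 + 900) + 85) + 6691341) = 1/(-579 + 6691341) = 1/6690762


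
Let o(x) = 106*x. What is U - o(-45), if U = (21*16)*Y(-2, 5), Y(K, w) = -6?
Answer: 2754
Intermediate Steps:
U = -2016 (U = (21*16)*(-6) = 336*(-6) = -2016)
U - o(-45) = -2016 - 106*(-45) = -2016 - 1*(-4770) = -2016 + 4770 = 2754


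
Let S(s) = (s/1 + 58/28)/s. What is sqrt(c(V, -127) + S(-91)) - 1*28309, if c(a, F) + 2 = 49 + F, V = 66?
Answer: -28309 + 5*I*sqrt(104702)/182 ≈ -28309.0 + 8.8895*I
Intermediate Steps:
c(a, F) = 47 + F (c(a, F) = -2 + (49 + F) = 47 + F)
S(s) = (29/14 + s)/s (S(s) = (s*1 + 58*(1/28))/s = (s + 29/14)/s = (29/14 + s)/s)
sqrt(c(V, -127) + S(-91)) - 1*28309 = sqrt((47 - 127) + (29/14 - 91)/(-91)) - 1*28309 = sqrt(-80 - 1/91*(-1245/14)) - 28309 = sqrt(-80 + 1245/1274) - 28309 = sqrt(-100675/1274) - 28309 = 5*I*sqrt(104702)/182 - 28309 = -28309 + 5*I*sqrt(104702)/182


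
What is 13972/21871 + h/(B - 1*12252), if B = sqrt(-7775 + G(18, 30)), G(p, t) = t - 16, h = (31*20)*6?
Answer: 73376145356/218883896321 - 248*I*sqrt(7761)/10007951 ≈ 0.33523 - 0.0021831*I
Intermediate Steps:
h = 3720 (h = 620*6 = 3720)
G(p, t) = -16 + t
B = I*sqrt(7761) (B = sqrt(-7775 + (-16 + 30)) = sqrt(-7775 + 14) = sqrt(-7761) = I*sqrt(7761) ≈ 88.097*I)
13972/21871 + h/(B - 1*12252) = 13972/21871 + 3720/(I*sqrt(7761) - 1*12252) = 13972*(1/21871) + 3720/(I*sqrt(7761) - 12252) = 13972/21871 + 3720/(-12252 + I*sqrt(7761))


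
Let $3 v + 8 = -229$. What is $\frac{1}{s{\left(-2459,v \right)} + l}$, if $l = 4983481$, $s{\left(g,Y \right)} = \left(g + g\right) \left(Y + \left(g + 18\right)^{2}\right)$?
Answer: $- \frac{1}{29298437555} \approx -3.4132 \cdot 10^{-11}$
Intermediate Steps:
$v = -79$ ($v = - \frac{8}{3} + \frac{1}{3} \left(-229\right) = - \frac{8}{3} - \frac{229}{3} = -79$)
$s{\left(g,Y \right)} = 2 g \left(Y + \left(18 + g\right)^{2}\right)$
$\frac{1}{s{\left(-2459,v \right)} + l} = \frac{1}{2 \left(-2459\right) \left(-79 + \left(18 - 2459\right)^{2}\right) + 4983481} = \frac{1}{2 \left(-2459\right) \left(-79 + \left(-2441\right)^{2}\right) + 4983481} = \frac{1}{2 \left(-2459\right) \left(-79 + 5958481\right) + 4983481} = \frac{1}{2 \left(-2459\right) 5958402 + 4983481} = \frac{1}{-29303421036 + 4983481} = \frac{1}{-29298437555} = - \frac{1}{29298437555}$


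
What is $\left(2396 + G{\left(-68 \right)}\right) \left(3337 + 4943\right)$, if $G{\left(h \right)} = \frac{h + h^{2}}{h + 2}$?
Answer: $\frac{211940400}{11} \approx 1.9267 \cdot 10^{7}$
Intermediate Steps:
$G{\left(h \right)} = \frac{h + h^{2}}{2 + h}$
$\left(2396 + G{\left(-68 \right)}\right) \left(3337 + 4943\right) = \left(2396 - \frac{68 \left(1 - 68\right)}{2 - 68}\right) \left(3337 + 4943\right) = \left(2396 - 68 \frac{1}{-66} \left(-67\right)\right) 8280 = \left(2396 - \left(- \frac{34}{33}\right) \left(-67\right)\right) 8280 = \left(2396 - \frac{2278}{33}\right) 8280 = \frac{76790}{33} \cdot 8280 = \frac{211940400}{11}$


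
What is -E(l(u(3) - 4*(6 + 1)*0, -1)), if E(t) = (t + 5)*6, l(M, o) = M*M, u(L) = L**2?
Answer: -516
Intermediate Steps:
l(M, o) = M**2
E(t) = 30 + 6*t (E(t) = (5 + t)*6 = 30 + 6*t)
-E(l(u(3) - 4*(6 + 1)*0, -1)) = -(30 + 6*(3**2 - 4*(6 + 1)*0)**2) = -(30 + 6*(9 - 4*7*0)**2) = -(30 + 6*(9 - 28*0)**2) = -(30 + 6*(9 + 0)**2) = -(30 + 6*9**2) = -(30 + 6*81) = -(30 + 486) = -1*516 = -516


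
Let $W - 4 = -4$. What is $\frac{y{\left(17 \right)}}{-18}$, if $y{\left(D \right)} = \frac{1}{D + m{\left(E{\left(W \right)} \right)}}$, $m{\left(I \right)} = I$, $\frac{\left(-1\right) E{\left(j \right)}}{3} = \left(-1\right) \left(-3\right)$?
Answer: $- \frac{1}{144} \approx -0.0069444$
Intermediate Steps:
$W = 0$ ($W = 4 - 4 = 0$)
$E{\left(j \right)} = -9$ ($E{\left(j \right)} = - 3 \left(\left(-1\right) \left(-3\right)\right) = \left(-3\right) 3 = -9$)
$y{\left(D \right)} = \frac{1}{-9 + D}$ ($y{\left(D \right)} = \frac{1}{D - 9} = \frac{1}{-9 + D}$)
$\frac{y{\left(17 \right)}}{-18} = \frac{1}{\left(-9 + 17\right) \left(-18\right)} = \frac{1}{8} \left(- \frac{1}{18}\right) = - \frac{1}{144}$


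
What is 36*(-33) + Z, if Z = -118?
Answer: -1306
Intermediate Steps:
36*(-33) + Z = 36*(-33) - 118 = -1188 - 118 = -1306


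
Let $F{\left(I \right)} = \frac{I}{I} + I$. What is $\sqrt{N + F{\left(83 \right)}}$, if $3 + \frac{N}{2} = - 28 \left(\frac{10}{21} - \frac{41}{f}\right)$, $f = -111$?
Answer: $\frac{9 \sqrt{518}}{37} \approx 5.5361$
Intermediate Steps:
$F{\left(I \right)} = 1 + I$
$N = - \frac{1974}{37}$ ($N = -6 + 2 \left(- 28 \left(\frac{10}{21} - \frac{41}{-111}\right)\right) = -6 + 2 \left(- 28 \left(10 \cdot \frac{1}{21} - - \frac{41}{111}\right)\right) = -6 + 2 \left(- 28 \left(\frac{10}{21} + \frac{41}{111}\right)\right) = -6 + 2 \left(\left(-28\right) \frac{219}{259}\right) = -6 + 2 \left(- \frac{876}{37}\right) = -6 - \frac{1752}{37} = - \frac{1974}{37} \approx -53.351$)
$\sqrt{N + F{\left(83 \right)}} = \sqrt{- \frac{1974}{37} + \left(1 + 83\right)} = \sqrt{- \frac{1974}{37} + 84} = \sqrt{\frac{1134}{37}} = \frac{9 \sqrt{518}}{37}$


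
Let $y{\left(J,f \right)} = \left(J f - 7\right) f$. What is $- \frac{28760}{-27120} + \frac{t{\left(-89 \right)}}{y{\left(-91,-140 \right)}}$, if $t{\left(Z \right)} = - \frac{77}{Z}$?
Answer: $\frac{8147970301}{7683346860} \approx 1.0605$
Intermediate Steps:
$y{\left(J,f \right)} = f \left(-7 + J f\right)$ ($y{\left(J,f \right)} = \left(-7 + J f\right) f = f \left(-7 + J f\right)$)
$- \frac{28760}{-27120} + \frac{t{\left(-89 \right)}}{y{\left(-91,-140 \right)}} = - \frac{28760}{-27120} + \frac{\left(-77\right) \frac{1}{-89}}{\left(-140\right) \left(-7 - -12740\right)} = \left(-28760\right) \left(- \frac{1}{27120}\right) + \frac{\left(-77\right) \left(- \frac{1}{89}\right)}{\left(-140\right) \left(-7 + 12740\right)} = \frac{719}{678} + \frac{77}{89 \left(\left(-140\right) 12733\right)} = \frac{719}{678} + \frac{77}{89 \left(-1782620\right)} = \frac{719}{678} + \frac{77}{89} \left(- \frac{1}{1782620}\right) = \frac{719}{678} - \frac{11}{22664740} = \frac{8147970301}{7683346860}$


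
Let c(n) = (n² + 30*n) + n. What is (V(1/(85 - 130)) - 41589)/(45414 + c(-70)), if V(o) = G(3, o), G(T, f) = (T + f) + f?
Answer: -467843/541620 ≈ -0.86378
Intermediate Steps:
G(T, f) = T + 2*f
c(n) = n² + 31*n
V(o) = 3 + 2*o
(V(1/(85 - 130)) - 41589)/(45414 + c(-70)) = ((3 + 2/(85 - 130)) - 41589)/(45414 - 70*(31 - 70)) = ((3 + 2/(-45)) - 41589)/(45414 - 70*(-39)) = ((3 + 2*(-1/45)) - 41589)/(45414 + 2730) = ((3 - 2/45) - 41589)/48144 = (133/45 - 41589)*(1/48144) = -1871372/45*1/48144 = -467843/541620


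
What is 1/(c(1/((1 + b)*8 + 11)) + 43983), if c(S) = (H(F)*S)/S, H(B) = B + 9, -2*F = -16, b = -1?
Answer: 1/44000 ≈ 2.2727e-5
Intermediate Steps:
F = 8 (F = -½*(-16) = 8)
H(B) = 9 + B
c(S) = 17 (c(S) = ((9 + 8)*S)/S = (17*S)/S = 17)
1/(c(1/((1 + b)*8 + 11)) + 43983) = 1/(17 + 43983) = 1/44000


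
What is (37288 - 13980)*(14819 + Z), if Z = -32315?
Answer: -407796768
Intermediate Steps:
(37288 - 13980)*(14819 + Z) = (37288 - 13980)*(14819 - 32315) = 23308*(-17496) = -407796768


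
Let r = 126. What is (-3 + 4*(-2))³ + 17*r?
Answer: 811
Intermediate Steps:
(-3 + 4*(-2))³ + 17*r = (-3 + 4*(-2))³ + 17*126 = (-3 - 8)³ + 2142 = (-11)³ + 2142 = -1331 + 2142 = 811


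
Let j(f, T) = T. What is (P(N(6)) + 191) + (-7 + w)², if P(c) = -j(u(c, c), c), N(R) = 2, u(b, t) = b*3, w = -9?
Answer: 445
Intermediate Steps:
u(b, t) = 3*b
P(c) = -c
(P(N(6)) + 191) + (-7 + w)² = (-1*2 + 191) + (-7 - 9)² = (-2 + 191) + (-16)² = 189 + 256 = 445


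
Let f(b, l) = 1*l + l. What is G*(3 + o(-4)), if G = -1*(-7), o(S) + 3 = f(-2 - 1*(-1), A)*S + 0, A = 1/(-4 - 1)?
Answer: 56/5 ≈ 11.200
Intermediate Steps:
A = -⅕ (A = 1/(-5) = -⅕ ≈ -0.20000)
f(b, l) = 2*l (f(b, l) = l + l = 2*l)
o(S) = -3 - 2*S/5 (o(S) = -3 + ((2*(-⅕))*S + 0) = -3 + (-2*S/5 + 0) = -3 - 2*S/5)
G = 7
G*(3 + o(-4)) = 7*(3 + (-3 - ⅖*(-4))) = 7*(3 + (-3 + 8/5)) = 7*(3 - 7/5) = 7*(8/5) = 56/5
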